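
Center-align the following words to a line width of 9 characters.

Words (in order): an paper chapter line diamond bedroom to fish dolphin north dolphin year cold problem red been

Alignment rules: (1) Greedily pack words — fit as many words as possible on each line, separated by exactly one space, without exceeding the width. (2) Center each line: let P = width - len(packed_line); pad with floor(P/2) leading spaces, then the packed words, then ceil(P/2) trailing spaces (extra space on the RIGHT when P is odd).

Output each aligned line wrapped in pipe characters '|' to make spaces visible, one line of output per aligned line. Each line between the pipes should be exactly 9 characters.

Answer: |an paper |
| chapter |
|  line   |
| diamond |
| bedroom |
| to fish |
| dolphin |
|  north  |
| dolphin |
|year cold|
| problem |
|red been |

Derivation:
Line 1: ['an', 'paper'] (min_width=8, slack=1)
Line 2: ['chapter'] (min_width=7, slack=2)
Line 3: ['line'] (min_width=4, slack=5)
Line 4: ['diamond'] (min_width=7, slack=2)
Line 5: ['bedroom'] (min_width=7, slack=2)
Line 6: ['to', 'fish'] (min_width=7, slack=2)
Line 7: ['dolphin'] (min_width=7, slack=2)
Line 8: ['north'] (min_width=5, slack=4)
Line 9: ['dolphin'] (min_width=7, slack=2)
Line 10: ['year', 'cold'] (min_width=9, slack=0)
Line 11: ['problem'] (min_width=7, slack=2)
Line 12: ['red', 'been'] (min_width=8, slack=1)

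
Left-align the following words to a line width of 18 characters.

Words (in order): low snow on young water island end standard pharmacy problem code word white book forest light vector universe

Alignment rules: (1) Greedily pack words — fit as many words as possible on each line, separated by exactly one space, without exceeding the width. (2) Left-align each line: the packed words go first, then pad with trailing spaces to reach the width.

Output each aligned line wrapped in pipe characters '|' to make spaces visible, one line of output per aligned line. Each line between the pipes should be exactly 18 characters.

Answer: |low snow on young |
|water island end  |
|standard pharmacy |
|problem code word |
|white book forest |
|light vector      |
|universe          |

Derivation:
Line 1: ['low', 'snow', 'on', 'young'] (min_width=17, slack=1)
Line 2: ['water', 'island', 'end'] (min_width=16, slack=2)
Line 3: ['standard', 'pharmacy'] (min_width=17, slack=1)
Line 4: ['problem', 'code', 'word'] (min_width=17, slack=1)
Line 5: ['white', 'book', 'forest'] (min_width=17, slack=1)
Line 6: ['light', 'vector'] (min_width=12, slack=6)
Line 7: ['universe'] (min_width=8, slack=10)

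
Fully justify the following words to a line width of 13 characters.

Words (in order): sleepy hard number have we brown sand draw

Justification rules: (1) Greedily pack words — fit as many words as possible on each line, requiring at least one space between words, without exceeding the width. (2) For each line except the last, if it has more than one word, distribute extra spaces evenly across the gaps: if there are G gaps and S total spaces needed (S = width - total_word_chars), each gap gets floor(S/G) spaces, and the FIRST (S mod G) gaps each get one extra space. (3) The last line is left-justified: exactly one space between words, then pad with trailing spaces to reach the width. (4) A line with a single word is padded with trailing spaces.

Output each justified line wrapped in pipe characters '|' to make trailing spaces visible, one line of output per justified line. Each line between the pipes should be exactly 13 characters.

Answer: |sleepy   hard|
|number   have|
|we brown sand|
|draw         |

Derivation:
Line 1: ['sleepy', 'hard'] (min_width=11, slack=2)
Line 2: ['number', 'have'] (min_width=11, slack=2)
Line 3: ['we', 'brown', 'sand'] (min_width=13, slack=0)
Line 4: ['draw'] (min_width=4, slack=9)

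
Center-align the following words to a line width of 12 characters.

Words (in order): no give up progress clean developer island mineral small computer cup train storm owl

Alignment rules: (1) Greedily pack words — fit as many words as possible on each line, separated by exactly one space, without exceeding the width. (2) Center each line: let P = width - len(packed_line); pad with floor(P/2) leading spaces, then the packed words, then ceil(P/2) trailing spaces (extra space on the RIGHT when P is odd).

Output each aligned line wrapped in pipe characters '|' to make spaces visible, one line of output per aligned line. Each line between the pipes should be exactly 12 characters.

Line 1: ['no', 'give', 'up'] (min_width=10, slack=2)
Line 2: ['progress'] (min_width=8, slack=4)
Line 3: ['clean'] (min_width=5, slack=7)
Line 4: ['developer'] (min_width=9, slack=3)
Line 5: ['island'] (min_width=6, slack=6)
Line 6: ['mineral'] (min_width=7, slack=5)
Line 7: ['small'] (min_width=5, slack=7)
Line 8: ['computer', 'cup'] (min_width=12, slack=0)
Line 9: ['train', 'storm'] (min_width=11, slack=1)
Line 10: ['owl'] (min_width=3, slack=9)

Answer: | no give up |
|  progress  |
|   clean    |
| developer  |
|   island   |
|  mineral   |
|   small    |
|computer cup|
|train storm |
|    owl     |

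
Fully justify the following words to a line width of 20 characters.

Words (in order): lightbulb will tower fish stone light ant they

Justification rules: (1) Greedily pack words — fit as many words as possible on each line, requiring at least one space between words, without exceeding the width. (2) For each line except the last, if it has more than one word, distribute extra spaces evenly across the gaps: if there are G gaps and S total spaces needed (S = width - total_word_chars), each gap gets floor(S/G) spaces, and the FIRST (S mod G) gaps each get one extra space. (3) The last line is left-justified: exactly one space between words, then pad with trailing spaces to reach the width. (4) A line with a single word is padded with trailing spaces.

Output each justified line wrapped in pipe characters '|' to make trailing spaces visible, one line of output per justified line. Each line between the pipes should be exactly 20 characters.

Answer: |lightbulb will tower|
|fish stone light ant|
|they                |

Derivation:
Line 1: ['lightbulb', 'will', 'tower'] (min_width=20, slack=0)
Line 2: ['fish', 'stone', 'light', 'ant'] (min_width=20, slack=0)
Line 3: ['they'] (min_width=4, slack=16)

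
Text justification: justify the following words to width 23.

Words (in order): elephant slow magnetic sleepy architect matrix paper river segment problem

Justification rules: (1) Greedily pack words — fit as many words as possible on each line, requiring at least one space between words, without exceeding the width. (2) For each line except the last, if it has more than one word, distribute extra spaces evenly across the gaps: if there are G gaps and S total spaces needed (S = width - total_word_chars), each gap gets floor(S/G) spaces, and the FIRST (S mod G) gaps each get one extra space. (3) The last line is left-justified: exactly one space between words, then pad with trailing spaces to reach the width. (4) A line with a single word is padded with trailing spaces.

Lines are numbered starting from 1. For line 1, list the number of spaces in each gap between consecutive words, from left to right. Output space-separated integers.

Answer: 2 1

Derivation:
Line 1: ['elephant', 'slow', 'magnetic'] (min_width=22, slack=1)
Line 2: ['sleepy', 'architect', 'matrix'] (min_width=23, slack=0)
Line 3: ['paper', 'river', 'segment'] (min_width=19, slack=4)
Line 4: ['problem'] (min_width=7, slack=16)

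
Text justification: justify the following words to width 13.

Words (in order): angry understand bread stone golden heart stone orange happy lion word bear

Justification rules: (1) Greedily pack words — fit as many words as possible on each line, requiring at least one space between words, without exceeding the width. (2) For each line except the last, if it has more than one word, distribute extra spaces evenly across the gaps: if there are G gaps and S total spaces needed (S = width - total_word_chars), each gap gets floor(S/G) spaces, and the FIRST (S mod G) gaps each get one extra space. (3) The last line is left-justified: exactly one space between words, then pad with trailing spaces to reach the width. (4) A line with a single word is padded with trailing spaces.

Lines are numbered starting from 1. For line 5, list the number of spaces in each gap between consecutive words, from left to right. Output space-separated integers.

Line 1: ['angry'] (min_width=5, slack=8)
Line 2: ['understand'] (min_width=10, slack=3)
Line 3: ['bread', 'stone'] (min_width=11, slack=2)
Line 4: ['golden', 'heart'] (min_width=12, slack=1)
Line 5: ['stone', 'orange'] (min_width=12, slack=1)
Line 6: ['happy', 'lion'] (min_width=10, slack=3)
Line 7: ['word', 'bear'] (min_width=9, slack=4)

Answer: 2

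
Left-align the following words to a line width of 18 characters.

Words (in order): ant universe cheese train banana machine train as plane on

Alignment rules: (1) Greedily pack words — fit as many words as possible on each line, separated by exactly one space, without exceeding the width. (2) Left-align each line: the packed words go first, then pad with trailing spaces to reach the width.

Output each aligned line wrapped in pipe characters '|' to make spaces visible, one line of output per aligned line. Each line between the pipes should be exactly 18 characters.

Answer: |ant universe      |
|cheese train      |
|banana machine    |
|train as plane on |

Derivation:
Line 1: ['ant', 'universe'] (min_width=12, slack=6)
Line 2: ['cheese', 'train'] (min_width=12, slack=6)
Line 3: ['banana', 'machine'] (min_width=14, slack=4)
Line 4: ['train', 'as', 'plane', 'on'] (min_width=17, slack=1)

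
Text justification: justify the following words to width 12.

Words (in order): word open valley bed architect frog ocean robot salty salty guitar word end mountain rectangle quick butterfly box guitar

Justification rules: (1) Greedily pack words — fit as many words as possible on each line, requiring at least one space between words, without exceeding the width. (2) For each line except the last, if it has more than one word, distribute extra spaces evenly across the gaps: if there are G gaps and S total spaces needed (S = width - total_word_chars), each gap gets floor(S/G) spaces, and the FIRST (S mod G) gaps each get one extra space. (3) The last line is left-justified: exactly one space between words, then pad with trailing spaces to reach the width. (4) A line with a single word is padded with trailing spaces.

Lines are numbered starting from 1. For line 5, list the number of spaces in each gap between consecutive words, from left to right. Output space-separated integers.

Line 1: ['word', 'open'] (min_width=9, slack=3)
Line 2: ['valley', 'bed'] (min_width=10, slack=2)
Line 3: ['architect'] (min_width=9, slack=3)
Line 4: ['frog', 'ocean'] (min_width=10, slack=2)
Line 5: ['robot', 'salty'] (min_width=11, slack=1)
Line 6: ['salty', 'guitar'] (min_width=12, slack=0)
Line 7: ['word', 'end'] (min_width=8, slack=4)
Line 8: ['mountain'] (min_width=8, slack=4)
Line 9: ['rectangle'] (min_width=9, slack=3)
Line 10: ['quick'] (min_width=5, slack=7)
Line 11: ['butterfly'] (min_width=9, slack=3)
Line 12: ['box', 'guitar'] (min_width=10, slack=2)

Answer: 2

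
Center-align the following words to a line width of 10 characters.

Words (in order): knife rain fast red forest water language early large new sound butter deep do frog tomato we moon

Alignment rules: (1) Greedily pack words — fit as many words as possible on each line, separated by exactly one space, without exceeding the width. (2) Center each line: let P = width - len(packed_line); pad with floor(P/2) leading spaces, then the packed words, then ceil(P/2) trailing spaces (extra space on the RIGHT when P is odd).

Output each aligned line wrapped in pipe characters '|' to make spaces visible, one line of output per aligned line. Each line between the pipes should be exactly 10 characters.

Line 1: ['knife', 'rain'] (min_width=10, slack=0)
Line 2: ['fast', 'red'] (min_width=8, slack=2)
Line 3: ['forest'] (min_width=6, slack=4)
Line 4: ['water'] (min_width=5, slack=5)
Line 5: ['language'] (min_width=8, slack=2)
Line 6: ['early'] (min_width=5, slack=5)
Line 7: ['large', 'new'] (min_width=9, slack=1)
Line 8: ['sound'] (min_width=5, slack=5)
Line 9: ['butter'] (min_width=6, slack=4)
Line 10: ['deep', 'do'] (min_width=7, slack=3)
Line 11: ['frog'] (min_width=4, slack=6)
Line 12: ['tomato', 'we'] (min_width=9, slack=1)
Line 13: ['moon'] (min_width=4, slack=6)

Answer: |knife rain|
| fast red |
|  forest  |
|  water   |
| language |
|  early   |
|large new |
|  sound   |
|  butter  |
| deep do  |
|   frog   |
|tomato we |
|   moon   |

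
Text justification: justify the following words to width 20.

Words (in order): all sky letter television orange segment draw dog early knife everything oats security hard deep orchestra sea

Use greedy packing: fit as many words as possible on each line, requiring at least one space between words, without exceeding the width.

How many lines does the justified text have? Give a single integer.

Answer: 7

Derivation:
Line 1: ['all', 'sky', 'letter'] (min_width=14, slack=6)
Line 2: ['television', 'orange'] (min_width=17, slack=3)
Line 3: ['segment', 'draw', 'dog'] (min_width=16, slack=4)
Line 4: ['early', 'knife'] (min_width=11, slack=9)
Line 5: ['everything', 'oats'] (min_width=15, slack=5)
Line 6: ['security', 'hard', 'deep'] (min_width=18, slack=2)
Line 7: ['orchestra', 'sea'] (min_width=13, slack=7)
Total lines: 7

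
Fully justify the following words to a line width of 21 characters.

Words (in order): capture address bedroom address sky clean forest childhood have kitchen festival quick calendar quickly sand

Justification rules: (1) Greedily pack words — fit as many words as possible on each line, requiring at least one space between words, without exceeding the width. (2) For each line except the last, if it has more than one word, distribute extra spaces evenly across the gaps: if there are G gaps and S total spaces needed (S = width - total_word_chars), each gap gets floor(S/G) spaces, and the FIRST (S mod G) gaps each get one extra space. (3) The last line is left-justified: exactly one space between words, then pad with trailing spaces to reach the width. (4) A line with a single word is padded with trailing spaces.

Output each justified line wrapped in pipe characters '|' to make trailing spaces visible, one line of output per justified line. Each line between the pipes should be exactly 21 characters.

Line 1: ['capture', 'address'] (min_width=15, slack=6)
Line 2: ['bedroom', 'address', 'sky'] (min_width=19, slack=2)
Line 3: ['clean', 'forest'] (min_width=12, slack=9)
Line 4: ['childhood', 'have'] (min_width=14, slack=7)
Line 5: ['kitchen', 'festival'] (min_width=16, slack=5)
Line 6: ['quick', 'calendar'] (min_width=14, slack=7)
Line 7: ['quickly', 'sand'] (min_width=12, slack=9)

Answer: |capture       address|
|bedroom  address  sky|
|clean          forest|
|childhood        have|
|kitchen      festival|
|quick        calendar|
|quickly sand         |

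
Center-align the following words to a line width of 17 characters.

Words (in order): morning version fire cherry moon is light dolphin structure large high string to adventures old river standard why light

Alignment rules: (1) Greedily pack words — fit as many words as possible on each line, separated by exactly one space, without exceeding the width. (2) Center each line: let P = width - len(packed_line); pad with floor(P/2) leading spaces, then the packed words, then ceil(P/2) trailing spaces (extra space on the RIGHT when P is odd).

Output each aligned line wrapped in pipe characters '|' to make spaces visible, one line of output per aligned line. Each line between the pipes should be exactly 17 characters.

Answer: | morning version |
|fire cherry moon |
|is light dolphin |
| structure large |
| high string to  |
| adventures old  |
| river standard  |
|    why light    |

Derivation:
Line 1: ['morning', 'version'] (min_width=15, slack=2)
Line 2: ['fire', 'cherry', 'moon'] (min_width=16, slack=1)
Line 3: ['is', 'light', 'dolphin'] (min_width=16, slack=1)
Line 4: ['structure', 'large'] (min_width=15, slack=2)
Line 5: ['high', 'string', 'to'] (min_width=14, slack=3)
Line 6: ['adventures', 'old'] (min_width=14, slack=3)
Line 7: ['river', 'standard'] (min_width=14, slack=3)
Line 8: ['why', 'light'] (min_width=9, slack=8)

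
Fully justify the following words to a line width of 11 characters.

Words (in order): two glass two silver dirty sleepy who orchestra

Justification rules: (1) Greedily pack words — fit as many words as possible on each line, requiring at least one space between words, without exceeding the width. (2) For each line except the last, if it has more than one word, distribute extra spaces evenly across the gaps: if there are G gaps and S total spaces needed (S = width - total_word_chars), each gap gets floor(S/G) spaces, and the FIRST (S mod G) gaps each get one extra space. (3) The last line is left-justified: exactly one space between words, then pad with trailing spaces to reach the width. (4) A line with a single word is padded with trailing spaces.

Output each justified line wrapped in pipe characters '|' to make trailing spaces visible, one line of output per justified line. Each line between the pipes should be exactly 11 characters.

Answer: |two   glass|
|two  silver|
|dirty      |
|sleepy  who|
|orchestra  |

Derivation:
Line 1: ['two', 'glass'] (min_width=9, slack=2)
Line 2: ['two', 'silver'] (min_width=10, slack=1)
Line 3: ['dirty'] (min_width=5, slack=6)
Line 4: ['sleepy', 'who'] (min_width=10, slack=1)
Line 5: ['orchestra'] (min_width=9, slack=2)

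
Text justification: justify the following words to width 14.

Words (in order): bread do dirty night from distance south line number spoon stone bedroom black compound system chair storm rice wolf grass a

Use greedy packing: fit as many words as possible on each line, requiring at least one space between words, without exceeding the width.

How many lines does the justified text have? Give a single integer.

Line 1: ['bread', 'do', 'dirty'] (min_width=14, slack=0)
Line 2: ['night', 'from'] (min_width=10, slack=4)
Line 3: ['distance', 'south'] (min_width=14, slack=0)
Line 4: ['line', 'number'] (min_width=11, slack=3)
Line 5: ['spoon', 'stone'] (min_width=11, slack=3)
Line 6: ['bedroom', 'black'] (min_width=13, slack=1)
Line 7: ['compound'] (min_width=8, slack=6)
Line 8: ['system', 'chair'] (min_width=12, slack=2)
Line 9: ['storm', 'rice'] (min_width=10, slack=4)
Line 10: ['wolf', 'grass', 'a'] (min_width=12, slack=2)
Total lines: 10

Answer: 10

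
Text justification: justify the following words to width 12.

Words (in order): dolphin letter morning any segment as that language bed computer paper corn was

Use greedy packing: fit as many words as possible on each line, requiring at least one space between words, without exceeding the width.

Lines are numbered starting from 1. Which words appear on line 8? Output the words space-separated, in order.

Answer: paper corn

Derivation:
Line 1: ['dolphin'] (min_width=7, slack=5)
Line 2: ['letter'] (min_width=6, slack=6)
Line 3: ['morning', 'any'] (min_width=11, slack=1)
Line 4: ['segment', 'as'] (min_width=10, slack=2)
Line 5: ['that'] (min_width=4, slack=8)
Line 6: ['language', 'bed'] (min_width=12, slack=0)
Line 7: ['computer'] (min_width=8, slack=4)
Line 8: ['paper', 'corn'] (min_width=10, slack=2)
Line 9: ['was'] (min_width=3, slack=9)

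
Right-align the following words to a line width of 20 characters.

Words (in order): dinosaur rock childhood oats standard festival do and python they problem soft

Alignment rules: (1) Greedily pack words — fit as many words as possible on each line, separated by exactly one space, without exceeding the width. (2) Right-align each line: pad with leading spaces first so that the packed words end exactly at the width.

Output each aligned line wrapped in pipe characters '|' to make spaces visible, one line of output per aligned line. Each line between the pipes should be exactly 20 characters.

Line 1: ['dinosaur', 'rock'] (min_width=13, slack=7)
Line 2: ['childhood', 'oats'] (min_width=14, slack=6)
Line 3: ['standard', 'festival', 'do'] (min_width=20, slack=0)
Line 4: ['and', 'python', 'they'] (min_width=15, slack=5)
Line 5: ['problem', 'soft'] (min_width=12, slack=8)

Answer: |       dinosaur rock|
|      childhood oats|
|standard festival do|
|     and python they|
|        problem soft|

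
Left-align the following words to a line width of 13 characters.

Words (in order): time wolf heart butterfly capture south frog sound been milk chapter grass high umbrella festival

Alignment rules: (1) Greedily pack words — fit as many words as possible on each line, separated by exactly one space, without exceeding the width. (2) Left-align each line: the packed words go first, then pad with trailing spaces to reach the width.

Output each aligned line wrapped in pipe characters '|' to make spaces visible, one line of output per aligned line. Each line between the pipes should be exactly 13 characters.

Line 1: ['time', 'wolf'] (min_width=9, slack=4)
Line 2: ['heart'] (min_width=5, slack=8)
Line 3: ['butterfly'] (min_width=9, slack=4)
Line 4: ['capture', 'south'] (min_width=13, slack=0)
Line 5: ['frog', 'sound'] (min_width=10, slack=3)
Line 6: ['been', 'milk'] (min_width=9, slack=4)
Line 7: ['chapter', 'grass'] (min_width=13, slack=0)
Line 8: ['high', 'umbrella'] (min_width=13, slack=0)
Line 9: ['festival'] (min_width=8, slack=5)

Answer: |time wolf    |
|heart        |
|butterfly    |
|capture south|
|frog sound   |
|been milk    |
|chapter grass|
|high umbrella|
|festival     |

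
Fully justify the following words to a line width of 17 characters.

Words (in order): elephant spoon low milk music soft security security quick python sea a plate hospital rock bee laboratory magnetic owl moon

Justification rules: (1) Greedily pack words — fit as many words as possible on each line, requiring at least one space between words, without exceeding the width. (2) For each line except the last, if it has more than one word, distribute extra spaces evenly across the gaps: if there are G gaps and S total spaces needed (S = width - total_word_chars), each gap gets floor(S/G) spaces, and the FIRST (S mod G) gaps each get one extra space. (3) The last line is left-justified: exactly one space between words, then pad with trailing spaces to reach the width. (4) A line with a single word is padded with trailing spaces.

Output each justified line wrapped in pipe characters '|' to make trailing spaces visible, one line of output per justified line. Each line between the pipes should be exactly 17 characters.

Line 1: ['elephant', 'spoon'] (min_width=14, slack=3)
Line 2: ['low', 'milk', 'music'] (min_width=14, slack=3)
Line 3: ['soft', 'security'] (min_width=13, slack=4)
Line 4: ['security', 'quick'] (min_width=14, slack=3)
Line 5: ['python', 'sea', 'a'] (min_width=12, slack=5)
Line 6: ['plate', 'hospital'] (min_width=14, slack=3)
Line 7: ['rock', 'bee'] (min_width=8, slack=9)
Line 8: ['laboratory'] (min_width=10, slack=7)
Line 9: ['magnetic', 'owl', 'moon'] (min_width=17, slack=0)

Answer: |elephant    spoon|
|low   milk  music|
|soft     security|
|security    quick|
|python    sea   a|
|plate    hospital|
|rock          bee|
|laboratory       |
|magnetic owl moon|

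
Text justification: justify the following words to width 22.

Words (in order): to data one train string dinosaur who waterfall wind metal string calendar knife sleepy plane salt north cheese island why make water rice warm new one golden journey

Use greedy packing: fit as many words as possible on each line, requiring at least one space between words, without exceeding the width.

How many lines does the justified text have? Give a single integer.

Line 1: ['to', 'data', 'one', 'train'] (min_width=17, slack=5)
Line 2: ['string', 'dinosaur', 'who'] (min_width=19, slack=3)
Line 3: ['waterfall', 'wind', 'metal'] (min_width=20, slack=2)
Line 4: ['string', 'calendar', 'knife'] (min_width=21, slack=1)
Line 5: ['sleepy', 'plane', 'salt'] (min_width=17, slack=5)
Line 6: ['north', 'cheese', 'island'] (min_width=19, slack=3)
Line 7: ['why', 'make', 'water', 'rice'] (min_width=19, slack=3)
Line 8: ['warm', 'new', 'one', 'golden'] (min_width=19, slack=3)
Line 9: ['journey'] (min_width=7, slack=15)
Total lines: 9

Answer: 9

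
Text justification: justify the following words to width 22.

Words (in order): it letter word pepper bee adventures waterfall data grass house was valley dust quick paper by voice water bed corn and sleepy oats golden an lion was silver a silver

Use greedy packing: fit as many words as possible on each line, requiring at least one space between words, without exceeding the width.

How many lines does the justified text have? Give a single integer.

Line 1: ['it', 'letter', 'word', 'pepper'] (min_width=21, slack=1)
Line 2: ['bee', 'adventures'] (min_width=14, slack=8)
Line 3: ['waterfall', 'data', 'grass'] (min_width=20, slack=2)
Line 4: ['house', 'was', 'valley', 'dust'] (min_width=21, slack=1)
Line 5: ['quick', 'paper', 'by', 'voice'] (min_width=20, slack=2)
Line 6: ['water', 'bed', 'corn', 'and'] (min_width=18, slack=4)
Line 7: ['sleepy', 'oats', 'golden', 'an'] (min_width=21, slack=1)
Line 8: ['lion', 'was', 'silver', 'a'] (min_width=17, slack=5)
Line 9: ['silver'] (min_width=6, slack=16)
Total lines: 9

Answer: 9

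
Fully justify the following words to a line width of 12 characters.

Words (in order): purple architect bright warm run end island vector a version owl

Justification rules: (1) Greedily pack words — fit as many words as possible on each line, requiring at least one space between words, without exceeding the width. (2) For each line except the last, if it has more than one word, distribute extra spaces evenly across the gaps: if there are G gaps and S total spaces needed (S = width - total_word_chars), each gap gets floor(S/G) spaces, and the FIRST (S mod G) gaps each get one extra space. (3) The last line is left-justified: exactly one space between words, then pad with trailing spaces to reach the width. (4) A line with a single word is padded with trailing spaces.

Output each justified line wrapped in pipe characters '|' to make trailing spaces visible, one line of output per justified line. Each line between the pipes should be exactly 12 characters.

Line 1: ['purple'] (min_width=6, slack=6)
Line 2: ['architect'] (min_width=9, slack=3)
Line 3: ['bright', 'warm'] (min_width=11, slack=1)
Line 4: ['run', 'end'] (min_width=7, slack=5)
Line 5: ['island'] (min_width=6, slack=6)
Line 6: ['vector', 'a'] (min_width=8, slack=4)
Line 7: ['version', 'owl'] (min_width=11, slack=1)

Answer: |purple      |
|architect   |
|bright  warm|
|run      end|
|island      |
|vector     a|
|version owl |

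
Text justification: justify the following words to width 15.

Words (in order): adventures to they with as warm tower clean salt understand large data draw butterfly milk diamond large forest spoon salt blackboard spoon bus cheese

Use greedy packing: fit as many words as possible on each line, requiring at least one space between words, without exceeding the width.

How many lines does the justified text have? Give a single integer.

Line 1: ['adventures', 'to'] (min_width=13, slack=2)
Line 2: ['they', 'with', 'as'] (min_width=12, slack=3)
Line 3: ['warm', 'tower'] (min_width=10, slack=5)
Line 4: ['clean', 'salt'] (min_width=10, slack=5)
Line 5: ['understand'] (min_width=10, slack=5)
Line 6: ['large', 'data', 'draw'] (min_width=15, slack=0)
Line 7: ['butterfly', 'milk'] (min_width=14, slack=1)
Line 8: ['diamond', 'large'] (min_width=13, slack=2)
Line 9: ['forest', 'spoon'] (min_width=12, slack=3)
Line 10: ['salt', 'blackboard'] (min_width=15, slack=0)
Line 11: ['spoon', 'bus'] (min_width=9, slack=6)
Line 12: ['cheese'] (min_width=6, slack=9)
Total lines: 12

Answer: 12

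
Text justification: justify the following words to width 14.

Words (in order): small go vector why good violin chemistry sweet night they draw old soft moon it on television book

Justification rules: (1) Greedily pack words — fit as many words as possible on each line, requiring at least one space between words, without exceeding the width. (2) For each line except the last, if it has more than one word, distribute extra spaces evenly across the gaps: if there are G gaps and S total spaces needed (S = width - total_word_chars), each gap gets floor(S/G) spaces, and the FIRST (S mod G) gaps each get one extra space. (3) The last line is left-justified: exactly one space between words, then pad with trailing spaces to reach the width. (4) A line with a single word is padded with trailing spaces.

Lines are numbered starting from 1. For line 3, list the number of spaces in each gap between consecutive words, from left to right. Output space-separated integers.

Line 1: ['small', 'go'] (min_width=8, slack=6)
Line 2: ['vector', 'why'] (min_width=10, slack=4)
Line 3: ['good', 'violin'] (min_width=11, slack=3)
Line 4: ['chemistry'] (min_width=9, slack=5)
Line 5: ['sweet', 'night'] (min_width=11, slack=3)
Line 6: ['they', 'draw', 'old'] (min_width=13, slack=1)
Line 7: ['soft', 'moon', 'it'] (min_width=12, slack=2)
Line 8: ['on', 'television'] (min_width=13, slack=1)
Line 9: ['book'] (min_width=4, slack=10)

Answer: 4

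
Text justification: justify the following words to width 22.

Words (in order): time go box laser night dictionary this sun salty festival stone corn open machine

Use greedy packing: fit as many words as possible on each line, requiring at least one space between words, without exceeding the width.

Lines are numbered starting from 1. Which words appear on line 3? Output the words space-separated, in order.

Answer: sun salty festival

Derivation:
Line 1: ['time', 'go', 'box', 'laser'] (min_width=17, slack=5)
Line 2: ['night', 'dictionary', 'this'] (min_width=21, slack=1)
Line 3: ['sun', 'salty', 'festival'] (min_width=18, slack=4)
Line 4: ['stone', 'corn', 'open'] (min_width=15, slack=7)
Line 5: ['machine'] (min_width=7, slack=15)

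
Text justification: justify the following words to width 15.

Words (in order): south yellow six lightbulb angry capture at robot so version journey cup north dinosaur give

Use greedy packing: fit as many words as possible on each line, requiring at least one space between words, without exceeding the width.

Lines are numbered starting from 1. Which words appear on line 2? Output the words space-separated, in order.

Line 1: ['south', 'yellow'] (min_width=12, slack=3)
Line 2: ['six', 'lightbulb'] (min_width=13, slack=2)
Line 3: ['angry', 'capture'] (min_width=13, slack=2)
Line 4: ['at', 'robot', 'so'] (min_width=11, slack=4)
Line 5: ['version', 'journey'] (min_width=15, slack=0)
Line 6: ['cup', 'north'] (min_width=9, slack=6)
Line 7: ['dinosaur', 'give'] (min_width=13, slack=2)

Answer: six lightbulb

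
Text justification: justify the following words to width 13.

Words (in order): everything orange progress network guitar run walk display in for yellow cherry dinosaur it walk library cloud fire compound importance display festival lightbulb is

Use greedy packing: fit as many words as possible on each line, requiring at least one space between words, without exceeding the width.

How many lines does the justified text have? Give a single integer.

Answer: 16

Derivation:
Line 1: ['everything'] (min_width=10, slack=3)
Line 2: ['orange'] (min_width=6, slack=7)
Line 3: ['progress'] (min_width=8, slack=5)
Line 4: ['network'] (min_width=7, slack=6)
Line 5: ['guitar', 'run'] (min_width=10, slack=3)
Line 6: ['walk', 'display'] (min_width=12, slack=1)
Line 7: ['in', 'for', 'yellow'] (min_width=13, slack=0)
Line 8: ['cherry'] (min_width=6, slack=7)
Line 9: ['dinosaur', 'it'] (min_width=11, slack=2)
Line 10: ['walk', 'library'] (min_width=12, slack=1)
Line 11: ['cloud', 'fire'] (min_width=10, slack=3)
Line 12: ['compound'] (min_width=8, slack=5)
Line 13: ['importance'] (min_width=10, slack=3)
Line 14: ['display'] (min_width=7, slack=6)
Line 15: ['festival'] (min_width=8, slack=5)
Line 16: ['lightbulb', 'is'] (min_width=12, slack=1)
Total lines: 16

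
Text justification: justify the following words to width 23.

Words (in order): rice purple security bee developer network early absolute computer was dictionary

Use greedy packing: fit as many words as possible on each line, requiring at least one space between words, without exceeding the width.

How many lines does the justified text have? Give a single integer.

Answer: 4

Derivation:
Line 1: ['rice', 'purple', 'security'] (min_width=20, slack=3)
Line 2: ['bee', 'developer', 'network'] (min_width=21, slack=2)
Line 3: ['early', 'absolute', 'computer'] (min_width=23, slack=0)
Line 4: ['was', 'dictionary'] (min_width=14, slack=9)
Total lines: 4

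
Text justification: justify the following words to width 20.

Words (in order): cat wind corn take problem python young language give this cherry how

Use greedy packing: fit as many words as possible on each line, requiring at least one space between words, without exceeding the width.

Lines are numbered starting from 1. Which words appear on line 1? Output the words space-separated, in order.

Line 1: ['cat', 'wind', 'corn', 'take'] (min_width=18, slack=2)
Line 2: ['problem', 'python', 'young'] (min_width=20, slack=0)
Line 3: ['language', 'give', 'this'] (min_width=18, slack=2)
Line 4: ['cherry', 'how'] (min_width=10, slack=10)

Answer: cat wind corn take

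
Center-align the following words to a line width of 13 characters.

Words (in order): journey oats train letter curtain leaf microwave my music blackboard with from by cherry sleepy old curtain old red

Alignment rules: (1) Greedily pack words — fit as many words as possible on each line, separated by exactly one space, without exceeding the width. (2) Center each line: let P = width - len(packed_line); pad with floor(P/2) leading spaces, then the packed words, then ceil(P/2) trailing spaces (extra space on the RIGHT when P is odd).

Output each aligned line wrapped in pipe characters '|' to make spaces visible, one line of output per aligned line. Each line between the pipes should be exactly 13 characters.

Answer: |journey oats |
|train letter |
|curtain leaf |
|microwave my |
|    music    |
| blackboard  |
|with from by |
|cherry sleepy|
| old curtain |
|   old red   |

Derivation:
Line 1: ['journey', 'oats'] (min_width=12, slack=1)
Line 2: ['train', 'letter'] (min_width=12, slack=1)
Line 3: ['curtain', 'leaf'] (min_width=12, slack=1)
Line 4: ['microwave', 'my'] (min_width=12, slack=1)
Line 5: ['music'] (min_width=5, slack=8)
Line 6: ['blackboard'] (min_width=10, slack=3)
Line 7: ['with', 'from', 'by'] (min_width=12, slack=1)
Line 8: ['cherry', 'sleepy'] (min_width=13, slack=0)
Line 9: ['old', 'curtain'] (min_width=11, slack=2)
Line 10: ['old', 'red'] (min_width=7, slack=6)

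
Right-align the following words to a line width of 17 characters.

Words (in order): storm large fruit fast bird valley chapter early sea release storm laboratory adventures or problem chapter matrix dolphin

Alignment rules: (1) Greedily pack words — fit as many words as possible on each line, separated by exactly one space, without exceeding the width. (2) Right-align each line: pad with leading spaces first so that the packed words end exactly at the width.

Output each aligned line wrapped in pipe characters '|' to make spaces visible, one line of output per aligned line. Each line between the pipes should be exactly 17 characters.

Answer: |storm large fruit|
| fast bird valley|
|chapter early sea|
|    release storm|
|       laboratory|
|    adventures or|
|  problem chapter|
|   matrix dolphin|

Derivation:
Line 1: ['storm', 'large', 'fruit'] (min_width=17, slack=0)
Line 2: ['fast', 'bird', 'valley'] (min_width=16, slack=1)
Line 3: ['chapter', 'early', 'sea'] (min_width=17, slack=0)
Line 4: ['release', 'storm'] (min_width=13, slack=4)
Line 5: ['laboratory'] (min_width=10, slack=7)
Line 6: ['adventures', 'or'] (min_width=13, slack=4)
Line 7: ['problem', 'chapter'] (min_width=15, slack=2)
Line 8: ['matrix', 'dolphin'] (min_width=14, slack=3)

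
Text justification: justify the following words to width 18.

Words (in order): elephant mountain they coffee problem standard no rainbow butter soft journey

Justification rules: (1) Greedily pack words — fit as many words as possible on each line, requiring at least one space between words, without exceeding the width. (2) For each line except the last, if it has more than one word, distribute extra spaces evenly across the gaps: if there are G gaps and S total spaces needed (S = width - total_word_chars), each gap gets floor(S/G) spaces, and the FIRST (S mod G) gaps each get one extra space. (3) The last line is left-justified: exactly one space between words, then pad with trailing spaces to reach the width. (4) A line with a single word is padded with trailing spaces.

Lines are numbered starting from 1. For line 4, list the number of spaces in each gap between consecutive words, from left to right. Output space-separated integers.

Answer: 2 1

Derivation:
Line 1: ['elephant', 'mountain'] (min_width=17, slack=1)
Line 2: ['they', 'coffee'] (min_width=11, slack=7)
Line 3: ['problem', 'standard'] (min_width=16, slack=2)
Line 4: ['no', 'rainbow', 'butter'] (min_width=17, slack=1)
Line 5: ['soft', 'journey'] (min_width=12, slack=6)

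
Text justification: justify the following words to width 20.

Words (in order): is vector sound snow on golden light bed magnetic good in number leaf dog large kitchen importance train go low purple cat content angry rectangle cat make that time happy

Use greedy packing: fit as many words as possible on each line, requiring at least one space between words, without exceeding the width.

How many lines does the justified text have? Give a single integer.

Answer: 10

Derivation:
Line 1: ['is', 'vector', 'sound', 'snow'] (min_width=20, slack=0)
Line 2: ['on', 'golden', 'light', 'bed'] (min_width=19, slack=1)
Line 3: ['magnetic', 'good', 'in'] (min_width=16, slack=4)
Line 4: ['number', 'leaf', 'dog'] (min_width=15, slack=5)
Line 5: ['large', 'kitchen'] (min_width=13, slack=7)
Line 6: ['importance', 'train', 'go'] (min_width=19, slack=1)
Line 7: ['low', 'purple', 'cat'] (min_width=14, slack=6)
Line 8: ['content', 'angry'] (min_width=13, slack=7)
Line 9: ['rectangle', 'cat', 'make'] (min_width=18, slack=2)
Line 10: ['that', 'time', 'happy'] (min_width=15, slack=5)
Total lines: 10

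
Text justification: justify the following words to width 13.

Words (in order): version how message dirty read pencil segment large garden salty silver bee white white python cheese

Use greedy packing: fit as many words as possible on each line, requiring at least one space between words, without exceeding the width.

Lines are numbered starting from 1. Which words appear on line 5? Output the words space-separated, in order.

Line 1: ['version', 'how'] (min_width=11, slack=2)
Line 2: ['message', 'dirty'] (min_width=13, slack=0)
Line 3: ['read', 'pencil'] (min_width=11, slack=2)
Line 4: ['segment', 'large'] (min_width=13, slack=0)
Line 5: ['garden', 'salty'] (min_width=12, slack=1)
Line 6: ['silver', 'bee'] (min_width=10, slack=3)
Line 7: ['white', 'white'] (min_width=11, slack=2)
Line 8: ['python', 'cheese'] (min_width=13, slack=0)

Answer: garden salty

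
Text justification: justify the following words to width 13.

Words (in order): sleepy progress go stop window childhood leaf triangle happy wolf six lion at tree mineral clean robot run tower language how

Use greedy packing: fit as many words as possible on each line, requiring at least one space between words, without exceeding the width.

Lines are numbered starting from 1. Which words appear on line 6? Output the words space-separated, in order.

Line 1: ['sleepy'] (min_width=6, slack=7)
Line 2: ['progress', 'go'] (min_width=11, slack=2)
Line 3: ['stop', 'window'] (min_width=11, slack=2)
Line 4: ['childhood'] (min_width=9, slack=4)
Line 5: ['leaf', 'triangle'] (min_width=13, slack=0)
Line 6: ['happy', 'wolf'] (min_width=10, slack=3)
Line 7: ['six', 'lion', 'at'] (min_width=11, slack=2)
Line 8: ['tree', 'mineral'] (min_width=12, slack=1)
Line 9: ['clean', 'robot'] (min_width=11, slack=2)
Line 10: ['run', 'tower'] (min_width=9, slack=4)
Line 11: ['language', 'how'] (min_width=12, slack=1)

Answer: happy wolf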